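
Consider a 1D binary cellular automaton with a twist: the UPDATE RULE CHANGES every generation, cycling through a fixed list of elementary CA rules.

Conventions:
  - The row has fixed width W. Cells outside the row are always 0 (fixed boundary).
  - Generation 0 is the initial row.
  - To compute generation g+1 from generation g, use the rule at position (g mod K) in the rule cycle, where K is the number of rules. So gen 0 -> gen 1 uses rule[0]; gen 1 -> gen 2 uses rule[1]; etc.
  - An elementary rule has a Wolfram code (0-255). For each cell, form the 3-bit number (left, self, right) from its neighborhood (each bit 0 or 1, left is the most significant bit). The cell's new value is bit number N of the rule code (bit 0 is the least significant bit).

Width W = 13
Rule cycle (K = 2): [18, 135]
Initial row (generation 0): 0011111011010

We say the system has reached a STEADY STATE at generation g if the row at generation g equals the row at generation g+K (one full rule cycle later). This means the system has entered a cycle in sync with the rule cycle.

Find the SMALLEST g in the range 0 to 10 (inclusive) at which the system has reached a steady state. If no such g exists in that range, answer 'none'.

Gen 0: 0011111011010
Gen 1 (rule 18): 0100000000001
Gen 2 (rule 135): 1101111111111
Gen 3 (rule 18): 0000000000000
Gen 4 (rule 135): 1111111111111
Gen 5 (rule 18): 0000000000000
Gen 6 (rule 135): 1111111111111
Gen 7 (rule 18): 0000000000000
Gen 8 (rule 135): 1111111111111
Gen 9 (rule 18): 0000000000000
Gen 10 (rule 135): 1111111111111
Gen 11 (rule 18): 0000000000000
Gen 12 (rule 135): 1111111111111

Answer: 3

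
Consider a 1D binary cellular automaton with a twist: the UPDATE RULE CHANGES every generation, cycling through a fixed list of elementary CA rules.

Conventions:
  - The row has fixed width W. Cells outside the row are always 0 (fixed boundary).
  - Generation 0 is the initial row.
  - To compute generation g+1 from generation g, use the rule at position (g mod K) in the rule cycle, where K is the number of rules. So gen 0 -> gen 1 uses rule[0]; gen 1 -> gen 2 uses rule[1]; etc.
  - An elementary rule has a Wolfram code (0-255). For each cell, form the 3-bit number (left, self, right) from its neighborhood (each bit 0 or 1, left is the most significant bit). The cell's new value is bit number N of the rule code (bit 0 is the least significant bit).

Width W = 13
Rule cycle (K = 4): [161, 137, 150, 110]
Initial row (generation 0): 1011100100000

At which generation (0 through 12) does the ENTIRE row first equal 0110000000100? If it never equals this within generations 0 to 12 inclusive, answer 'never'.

Answer: 9

Derivation:
Gen 0: 1011100100000
Gen 1 (rule 161): 0101000001111
Gen 2 (rule 137): 0000011101110
Gen 3 (rule 150): 0000101000101
Gen 4 (rule 110): 0001111001111
Gen 5 (rule 161): 1100110000110
Gen 6 (rule 137): 1000100110100
Gen 7 (rule 150): 1101111000110
Gen 8 (rule 110): 1111001001110
Gen 9 (rule 161): 0110000000100
Gen 10 (rule 137): 0100111110001
Gen 11 (rule 150): 1111011101011
Gen 12 (rule 110): 1001110111111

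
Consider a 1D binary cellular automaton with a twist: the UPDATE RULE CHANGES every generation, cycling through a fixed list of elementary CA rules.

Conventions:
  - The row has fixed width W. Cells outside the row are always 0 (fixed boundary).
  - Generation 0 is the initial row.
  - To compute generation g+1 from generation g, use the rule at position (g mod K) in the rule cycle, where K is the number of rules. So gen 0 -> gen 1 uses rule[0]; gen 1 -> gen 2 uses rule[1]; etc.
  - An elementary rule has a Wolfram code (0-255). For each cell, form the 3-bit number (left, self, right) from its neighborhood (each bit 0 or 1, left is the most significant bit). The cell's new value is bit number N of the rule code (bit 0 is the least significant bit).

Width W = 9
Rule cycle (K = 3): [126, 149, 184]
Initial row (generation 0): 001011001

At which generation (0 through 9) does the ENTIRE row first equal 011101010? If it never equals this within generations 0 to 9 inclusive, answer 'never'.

Gen 0: 001011001
Gen 1 (rule 126): 011111111
Gen 2 (rule 149): 001111110
Gen 3 (rule 184): 001111101
Gen 4 (rule 126): 011000111
Gen 5 (rule 149): 000110010
Gen 6 (rule 184): 000101001
Gen 7 (rule 126): 001111111
Gen 8 (rule 149): 100111110
Gen 9 (rule 184): 010111101

Answer: never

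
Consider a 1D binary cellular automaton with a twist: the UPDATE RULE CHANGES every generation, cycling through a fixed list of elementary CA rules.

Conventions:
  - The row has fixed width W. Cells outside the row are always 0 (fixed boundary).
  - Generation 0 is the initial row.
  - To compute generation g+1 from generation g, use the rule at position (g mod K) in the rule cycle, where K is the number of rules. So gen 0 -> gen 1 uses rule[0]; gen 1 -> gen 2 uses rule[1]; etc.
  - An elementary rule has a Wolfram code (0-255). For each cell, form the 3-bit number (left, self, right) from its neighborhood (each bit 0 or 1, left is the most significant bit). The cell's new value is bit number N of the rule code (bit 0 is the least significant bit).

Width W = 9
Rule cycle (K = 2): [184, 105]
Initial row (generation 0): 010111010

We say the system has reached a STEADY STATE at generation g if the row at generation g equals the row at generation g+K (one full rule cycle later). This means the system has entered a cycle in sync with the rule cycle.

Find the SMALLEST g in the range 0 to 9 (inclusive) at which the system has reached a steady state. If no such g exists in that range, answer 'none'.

Answer: none

Derivation:
Gen 0: 010111010
Gen 1 (rule 184): 001110101
Gen 2 (rule 105): 101011010
Gen 3 (rule 184): 010110101
Gen 4 (rule 105): 001111010
Gen 5 (rule 184): 001110101
Gen 6 (rule 105): 101011010
Gen 7 (rule 184): 010110101
Gen 8 (rule 105): 001111010
Gen 9 (rule 184): 001110101
Gen 10 (rule 105): 101011010
Gen 11 (rule 184): 010110101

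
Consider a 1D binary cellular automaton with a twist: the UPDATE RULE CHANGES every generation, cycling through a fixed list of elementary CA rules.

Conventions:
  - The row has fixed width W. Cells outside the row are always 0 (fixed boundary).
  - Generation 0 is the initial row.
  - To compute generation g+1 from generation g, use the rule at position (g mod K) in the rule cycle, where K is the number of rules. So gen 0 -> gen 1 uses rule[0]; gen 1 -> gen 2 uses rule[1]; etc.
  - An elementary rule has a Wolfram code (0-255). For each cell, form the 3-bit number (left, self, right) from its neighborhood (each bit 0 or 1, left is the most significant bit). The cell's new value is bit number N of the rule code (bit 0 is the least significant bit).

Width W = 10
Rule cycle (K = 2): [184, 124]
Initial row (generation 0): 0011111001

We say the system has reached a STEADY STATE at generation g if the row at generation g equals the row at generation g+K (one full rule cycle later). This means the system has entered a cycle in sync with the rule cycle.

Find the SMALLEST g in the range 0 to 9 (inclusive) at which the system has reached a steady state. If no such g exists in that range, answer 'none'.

Gen 0: 0011111001
Gen 1 (rule 184): 0011110100
Gen 2 (rule 124): 0010011110
Gen 3 (rule 184): 0001011101
Gen 4 (rule 124): 0001110111
Gen 5 (rule 184): 0001101110
Gen 6 (rule 124): 0001111011
Gen 7 (rule 184): 0001110110
Gen 8 (rule 124): 0001011111
Gen 9 (rule 184): 0000111110
Gen 10 (rule 124): 0000100011
Gen 11 (rule 184): 0000010010

Answer: none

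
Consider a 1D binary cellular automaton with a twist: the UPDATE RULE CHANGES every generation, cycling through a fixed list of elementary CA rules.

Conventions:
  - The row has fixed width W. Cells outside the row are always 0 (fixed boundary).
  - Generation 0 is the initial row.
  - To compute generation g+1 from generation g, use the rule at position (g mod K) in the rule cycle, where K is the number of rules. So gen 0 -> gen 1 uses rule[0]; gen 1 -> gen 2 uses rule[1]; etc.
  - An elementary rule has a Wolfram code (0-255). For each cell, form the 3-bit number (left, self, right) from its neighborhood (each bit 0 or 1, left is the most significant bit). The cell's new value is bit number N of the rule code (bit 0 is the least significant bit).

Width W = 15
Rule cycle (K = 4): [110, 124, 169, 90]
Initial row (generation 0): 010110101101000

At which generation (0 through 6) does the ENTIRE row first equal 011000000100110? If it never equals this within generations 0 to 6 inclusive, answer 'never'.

Gen 0: 010110101101000
Gen 1 (rule 110): 111111111111000
Gen 2 (rule 124): 100000000001100
Gen 3 (rule 169): 001111111101001
Gen 4 (rule 90): 011000000100110
Gen 5 (rule 110): 111000001101110
Gen 6 (rule 124): 101100001111011

Answer: 4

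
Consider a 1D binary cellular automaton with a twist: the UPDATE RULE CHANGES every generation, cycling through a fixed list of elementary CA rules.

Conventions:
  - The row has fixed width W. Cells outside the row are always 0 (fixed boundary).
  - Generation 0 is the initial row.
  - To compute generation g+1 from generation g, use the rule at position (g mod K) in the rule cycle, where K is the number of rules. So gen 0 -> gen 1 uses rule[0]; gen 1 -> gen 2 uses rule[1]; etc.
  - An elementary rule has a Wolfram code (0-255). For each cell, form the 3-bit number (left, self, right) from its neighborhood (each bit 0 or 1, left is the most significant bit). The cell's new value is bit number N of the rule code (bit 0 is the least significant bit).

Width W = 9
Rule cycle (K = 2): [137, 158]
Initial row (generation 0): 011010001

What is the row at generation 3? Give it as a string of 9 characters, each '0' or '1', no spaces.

Gen 0: 011010001
Gen 1 (rule 137): 010000100
Gen 2 (rule 158): 111001110
Gen 3 (rule 137): 110001100

Answer: 110001100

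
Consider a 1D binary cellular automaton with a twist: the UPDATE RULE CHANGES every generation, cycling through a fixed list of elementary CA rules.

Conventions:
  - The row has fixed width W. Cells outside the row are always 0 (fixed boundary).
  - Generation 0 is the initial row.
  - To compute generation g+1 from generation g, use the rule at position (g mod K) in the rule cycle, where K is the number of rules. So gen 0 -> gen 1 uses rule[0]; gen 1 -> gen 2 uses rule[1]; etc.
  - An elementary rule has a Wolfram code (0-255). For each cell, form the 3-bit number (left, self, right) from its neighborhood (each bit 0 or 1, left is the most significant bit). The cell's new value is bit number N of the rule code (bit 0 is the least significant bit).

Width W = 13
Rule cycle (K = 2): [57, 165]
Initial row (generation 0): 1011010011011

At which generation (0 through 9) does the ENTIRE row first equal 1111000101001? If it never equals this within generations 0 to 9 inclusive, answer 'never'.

Answer: 6

Derivation:
Gen 0: 1011010011011
Gen 1 (rule 57): 0110101010110
Gen 2 (rule 165): 0001111111000
Gen 3 (rule 57): 1101000000111
Gen 4 (rule 165): 0011011110010
Gen 5 (rule 57): 1010110001001
Gen 6 (rule 165): 1111000101001
Gen 7 (rule 57): 1000110010100
Gen 8 (rule 165): 1010000011101
Gen 9 (rule 57): 0101111010010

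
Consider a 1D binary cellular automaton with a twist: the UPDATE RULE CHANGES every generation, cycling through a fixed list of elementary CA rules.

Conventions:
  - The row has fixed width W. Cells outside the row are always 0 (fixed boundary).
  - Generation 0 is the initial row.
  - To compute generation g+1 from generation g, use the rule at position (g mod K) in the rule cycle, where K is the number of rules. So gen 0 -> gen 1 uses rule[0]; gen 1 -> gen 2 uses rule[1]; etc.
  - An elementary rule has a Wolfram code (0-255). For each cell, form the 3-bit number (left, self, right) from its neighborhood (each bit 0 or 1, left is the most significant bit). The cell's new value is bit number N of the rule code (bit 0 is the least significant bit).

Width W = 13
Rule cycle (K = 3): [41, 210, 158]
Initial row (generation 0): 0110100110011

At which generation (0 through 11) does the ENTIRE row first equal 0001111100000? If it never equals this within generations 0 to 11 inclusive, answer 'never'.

Gen 0: 0110100110011
Gen 1 (rule 41): 0101000100010
Gen 2 (rule 210): 1000101010101
Gen 3 (rule 158): 1101101010101
Gen 4 (rule 41): 1011010101010
Gen 5 (rule 210): 0001000000001
Gen 6 (rule 158): 0011100000011
Gen 7 (rule 41): 1010001111010
Gen 8 (rule 210): 0001010111001
Gen 9 (rule 158): 0011010110111
Gen 10 (rule 41): 1010101101100
Gen 11 (rule 210): 0000000100110

Answer: never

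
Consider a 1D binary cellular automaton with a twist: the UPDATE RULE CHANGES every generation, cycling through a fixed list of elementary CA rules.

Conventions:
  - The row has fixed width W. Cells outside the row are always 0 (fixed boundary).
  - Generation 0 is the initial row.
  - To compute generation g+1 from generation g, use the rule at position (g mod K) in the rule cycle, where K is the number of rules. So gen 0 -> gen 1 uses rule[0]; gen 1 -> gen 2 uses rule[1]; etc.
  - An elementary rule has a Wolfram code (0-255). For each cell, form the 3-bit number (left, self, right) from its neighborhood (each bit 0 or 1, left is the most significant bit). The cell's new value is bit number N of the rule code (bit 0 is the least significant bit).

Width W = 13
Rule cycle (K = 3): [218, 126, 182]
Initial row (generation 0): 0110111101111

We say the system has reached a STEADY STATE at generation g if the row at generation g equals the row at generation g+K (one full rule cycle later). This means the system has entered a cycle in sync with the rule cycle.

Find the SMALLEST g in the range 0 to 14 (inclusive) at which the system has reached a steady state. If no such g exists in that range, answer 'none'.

Answer: none

Derivation:
Gen 0: 0110111101111
Gen 1 (rule 218): 1110111101111
Gen 2 (rule 126): 1011100111001
Gen 3 (rule 182): 1101011010111
Gen 4 (rule 218): 1100011000111
Gen 5 (rule 126): 1110111101101
Gen 6 (rule 182): 0101011010011
Gen 7 (rule 218): 1000011001111
Gen 8 (rule 126): 1100111111001
Gen 9 (rule 182): 0011011110111
Gen 10 (rule 218): 0111011110111
Gen 11 (rule 126): 1101110011101
Gen 12 (rule 182): 0010101101011
Gen 13 (rule 218): 0100001100011
Gen 14 (rule 126): 1110011110111
Gen 15 (rule 182): 0101101101010
Gen 16 (rule 218): 1001101100001
Gen 17 (rule 126): 1111111110011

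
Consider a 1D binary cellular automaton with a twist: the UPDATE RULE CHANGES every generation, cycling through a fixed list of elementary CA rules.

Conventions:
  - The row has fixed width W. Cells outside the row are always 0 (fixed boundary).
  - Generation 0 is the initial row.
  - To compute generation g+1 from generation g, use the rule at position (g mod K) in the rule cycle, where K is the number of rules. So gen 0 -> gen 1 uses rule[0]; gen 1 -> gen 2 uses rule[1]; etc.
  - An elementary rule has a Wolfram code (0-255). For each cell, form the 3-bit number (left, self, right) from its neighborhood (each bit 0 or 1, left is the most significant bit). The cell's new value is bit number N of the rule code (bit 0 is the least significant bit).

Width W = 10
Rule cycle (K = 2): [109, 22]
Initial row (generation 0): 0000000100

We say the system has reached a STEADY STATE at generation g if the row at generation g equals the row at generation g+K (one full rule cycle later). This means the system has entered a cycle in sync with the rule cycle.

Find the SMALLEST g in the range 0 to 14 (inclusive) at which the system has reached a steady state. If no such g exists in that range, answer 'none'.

Answer: 4

Derivation:
Gen 0: 0000000100
Gen 1 (rule 109): 1111110101
Gen 2 (rule 22): 0000000101
Gen 3 (rule 109): 1111110111
Gen 4 (rule 22): 0000000000
Gen 5 (rule 109): 1111111111
Gen 6 (rule 22): 0000000000
Gen 7 (rule 109): 1111111111
Gen 8 (rule 22): 0000000000
Gen 9 (rule 109): 1111111111
Gen 10 (rule 22): 0000000000
Gen 11 (rule 109): 1111111111
Gen 12 (rule 22): 0000000000
Gen 13 (rule 109): 1111111111
Gen 14 (rule 22): 0000000000
Gen 15 (rule 109): 1111111111
Gen 16 (rule 22): 0000000000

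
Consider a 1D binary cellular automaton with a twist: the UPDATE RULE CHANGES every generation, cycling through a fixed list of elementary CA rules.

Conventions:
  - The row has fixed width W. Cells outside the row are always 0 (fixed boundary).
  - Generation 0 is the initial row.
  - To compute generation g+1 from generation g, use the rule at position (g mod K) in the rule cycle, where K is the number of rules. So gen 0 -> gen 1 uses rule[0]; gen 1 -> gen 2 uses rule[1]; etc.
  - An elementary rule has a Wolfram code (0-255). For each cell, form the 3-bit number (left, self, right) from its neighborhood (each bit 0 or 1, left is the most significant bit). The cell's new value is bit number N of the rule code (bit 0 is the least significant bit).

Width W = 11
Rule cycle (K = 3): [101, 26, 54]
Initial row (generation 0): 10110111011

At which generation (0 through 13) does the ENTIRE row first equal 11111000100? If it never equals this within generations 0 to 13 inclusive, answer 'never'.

Answer: 3

Derivation:
Gen 0: 10110111011
Gen 1 (rule 101): 11011001101
Gen 2 (rule 26): 10010111000
Gen 3 (rule 54): 11111000100
Gen 4 (rule 101): 00001010101
Gen 5 (rule 26): 00010000000
Gen 6 (rule 54): 00111000000
Gen 7 (rule 101): 10001011111
Gen 8 (rule 26): 01010010000
Gen 9 (rule 54): 11111111000
Gen 10 (rule 101): 00000001011
Gen 11 (rule 26): 00000010010
Gen 12 (rule 54): 00000111111
Gen 13 (rule 101): 11110000001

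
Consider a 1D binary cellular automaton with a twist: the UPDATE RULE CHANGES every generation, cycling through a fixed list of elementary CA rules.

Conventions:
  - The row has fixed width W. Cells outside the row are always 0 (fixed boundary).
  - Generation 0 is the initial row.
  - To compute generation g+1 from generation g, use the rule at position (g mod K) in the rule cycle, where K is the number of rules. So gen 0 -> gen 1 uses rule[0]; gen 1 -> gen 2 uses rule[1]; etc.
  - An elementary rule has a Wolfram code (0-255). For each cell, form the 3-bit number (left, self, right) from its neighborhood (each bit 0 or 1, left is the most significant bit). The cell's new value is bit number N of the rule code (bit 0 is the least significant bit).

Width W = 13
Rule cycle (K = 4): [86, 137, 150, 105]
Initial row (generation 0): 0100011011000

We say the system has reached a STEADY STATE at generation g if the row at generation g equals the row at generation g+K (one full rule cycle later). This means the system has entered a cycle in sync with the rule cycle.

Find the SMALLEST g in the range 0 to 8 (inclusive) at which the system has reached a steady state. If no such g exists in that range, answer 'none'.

Gen 0: 0100011011000
Gen 1 (rule 86): 1110101001100
Gen 2 (rule 137): 1100000001001
Gen 3 (rule 150): 0010000011111
Gen 4 (rule 105): 1000111010001
Gen 5 (rule 86): 1101001011011
Gen 6 (rule 137): 1000000010010
Gen 7 (rule 150): 1100000111111
Gen 8 (rule 105): 1101110100001
Gen 9 (rule 86): 0100010110011
Gen 10 (rule 137): 0001000100010
Gen 11 (rule 150): 0011101110111
Gen 12 (rule 105): 1010111011101

Answer: none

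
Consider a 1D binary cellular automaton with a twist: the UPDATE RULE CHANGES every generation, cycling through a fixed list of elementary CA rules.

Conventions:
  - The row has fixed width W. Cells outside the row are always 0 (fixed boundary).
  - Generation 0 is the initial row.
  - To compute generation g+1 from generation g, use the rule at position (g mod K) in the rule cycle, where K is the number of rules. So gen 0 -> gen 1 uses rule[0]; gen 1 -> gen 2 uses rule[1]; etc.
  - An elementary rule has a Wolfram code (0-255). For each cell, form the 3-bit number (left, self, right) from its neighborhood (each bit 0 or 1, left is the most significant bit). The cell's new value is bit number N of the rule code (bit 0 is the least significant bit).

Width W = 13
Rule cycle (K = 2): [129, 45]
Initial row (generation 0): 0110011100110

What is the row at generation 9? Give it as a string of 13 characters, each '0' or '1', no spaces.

Answer: 0111111111110

Derivation:
Gen 0: 0110011100110
Gen 1 (rule 129): 0000001000000
Gen 2 (rule 45): 1111101011111
Gen 3 (rule 129): 0111000001110
Gen 4 (rule 45): 0100011101000
Gen 5 (rule 129): 0001001000011
Gen 6 (rule 45): 1101001011010
Gen 7 (rule 129): 0000000000000
Gen 8 (rule 45): 1111111111111
Gen 9 (rule 129): 0111111111110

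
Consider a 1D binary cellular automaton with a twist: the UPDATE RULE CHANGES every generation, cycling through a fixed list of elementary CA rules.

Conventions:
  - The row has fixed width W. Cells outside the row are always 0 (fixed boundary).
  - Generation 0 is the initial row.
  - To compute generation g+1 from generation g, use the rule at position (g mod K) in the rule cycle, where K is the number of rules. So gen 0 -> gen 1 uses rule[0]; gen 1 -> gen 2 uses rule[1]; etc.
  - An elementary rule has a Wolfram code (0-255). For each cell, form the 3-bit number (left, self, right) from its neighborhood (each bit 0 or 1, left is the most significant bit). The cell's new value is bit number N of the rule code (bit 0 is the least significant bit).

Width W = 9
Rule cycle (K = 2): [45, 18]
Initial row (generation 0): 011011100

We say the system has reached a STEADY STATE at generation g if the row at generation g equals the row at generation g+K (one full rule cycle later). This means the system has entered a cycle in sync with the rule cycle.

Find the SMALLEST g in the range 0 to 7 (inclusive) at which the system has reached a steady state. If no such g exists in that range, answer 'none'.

Gen 0: 011011100
Gen 1 (rule 45): 010110001
Gen 2 (rule 18): 100001010
Gen 3 (rule 45): 101101110
Gen 4 (rule 18): 000000001
Gen 5 (rule 45): 111111101
Gen 6 (rule 18): 000000000
Gen 7 (rule 45): 111111111
Gen 8 (rule 18): 000000000
Gen 9 (rule 45): 111111111

Answer: 6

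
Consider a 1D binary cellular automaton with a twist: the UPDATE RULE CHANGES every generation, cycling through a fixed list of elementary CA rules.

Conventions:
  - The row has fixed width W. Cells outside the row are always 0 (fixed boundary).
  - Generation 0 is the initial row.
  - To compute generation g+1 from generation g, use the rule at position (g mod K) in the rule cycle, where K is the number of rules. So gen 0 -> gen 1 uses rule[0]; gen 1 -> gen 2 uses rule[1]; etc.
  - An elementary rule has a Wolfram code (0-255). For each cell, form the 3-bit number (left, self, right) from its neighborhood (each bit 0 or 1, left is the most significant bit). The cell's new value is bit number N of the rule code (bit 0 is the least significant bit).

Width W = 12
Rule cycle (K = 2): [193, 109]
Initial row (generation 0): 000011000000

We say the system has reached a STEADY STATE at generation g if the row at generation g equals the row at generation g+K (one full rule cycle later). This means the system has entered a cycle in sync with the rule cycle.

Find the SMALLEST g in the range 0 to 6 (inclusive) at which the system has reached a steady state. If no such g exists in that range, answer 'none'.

Gen 0: 000011000000
Gen 1 (rule 193): 111001011111
Gen 2 (rule 109): 101001110001
Gen 3 (rule 193): 000000110100
Gen 4 (rule 109): 111110111101
Gen 5 (rule 193): 011110011100
Gen 6 (rule 109): 010010010101
Gen 7 (rule 193): 000000000000
Gen 8 (rule 109): 111111111111

Answer: none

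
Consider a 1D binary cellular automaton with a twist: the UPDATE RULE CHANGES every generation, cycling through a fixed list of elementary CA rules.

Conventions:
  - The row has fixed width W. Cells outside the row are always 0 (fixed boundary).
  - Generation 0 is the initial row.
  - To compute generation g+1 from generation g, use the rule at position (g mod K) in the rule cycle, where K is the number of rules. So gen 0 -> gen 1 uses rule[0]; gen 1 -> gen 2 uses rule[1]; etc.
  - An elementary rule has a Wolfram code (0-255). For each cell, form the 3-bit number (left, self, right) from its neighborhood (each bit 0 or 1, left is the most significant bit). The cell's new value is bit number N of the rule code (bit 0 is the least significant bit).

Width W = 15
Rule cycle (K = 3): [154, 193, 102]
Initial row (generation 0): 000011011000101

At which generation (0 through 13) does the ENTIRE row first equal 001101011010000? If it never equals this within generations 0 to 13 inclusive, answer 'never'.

Answer: never

Derivation:
Gen 0: 000011011000101
Gen 1 (rule 154): 000110010101000
Gen 2 (rule 193): 110010000000011
Gen 3 (rule 102): 010110000000101
Gen 4 (rule 154): 100101000001000
Gen 5 (rule 193): 000000011100011
Gen 6 (rule 102): 000000100100101
Gen 7 (rule 154): 000001011011000
Gen 8 (rule 193): 111100001001011
Gen 9 (rule 102): 000100011011101
Gen 10 (rule 154): 001010110011000
Gen 11 (rule 193): 100000010001011
Gen 12 (rule 102): 100000110011101
Gen 13 (rule 154): 010001101111000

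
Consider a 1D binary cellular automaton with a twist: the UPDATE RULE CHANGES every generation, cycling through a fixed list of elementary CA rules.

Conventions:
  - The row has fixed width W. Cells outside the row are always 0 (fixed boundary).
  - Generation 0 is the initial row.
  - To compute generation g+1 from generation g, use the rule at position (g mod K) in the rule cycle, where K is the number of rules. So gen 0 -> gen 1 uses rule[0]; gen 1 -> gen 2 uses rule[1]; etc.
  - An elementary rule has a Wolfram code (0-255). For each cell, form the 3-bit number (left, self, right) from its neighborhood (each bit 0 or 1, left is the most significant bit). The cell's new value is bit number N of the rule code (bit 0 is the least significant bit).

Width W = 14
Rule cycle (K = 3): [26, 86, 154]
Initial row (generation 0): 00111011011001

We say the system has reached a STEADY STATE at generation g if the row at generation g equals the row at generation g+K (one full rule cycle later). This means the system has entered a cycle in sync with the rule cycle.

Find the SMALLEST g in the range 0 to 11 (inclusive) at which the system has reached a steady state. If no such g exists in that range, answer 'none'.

Answer: none

Derivation:
Gen 0: 00111011011001
Gen 1 (rule 26): 01100010010110
Gen 2 (rule 86): 10110111110011
Gen 3 (rule 154): 00100111101110
Gen 4 (rule 26): 01011100001001
Gen 5 (rule 86): 11000110011111
Gen 6 (rule 154): 10101101111110
Gen 7 (rule 26): 00001001000001
Gen 8 (rule 86): 00011111100011
Gen 9 (rule 154): 00111111010110
Gen 10 (rule 26): 01100000000101
Gen 11 (rule 86): 10110000001101
Gen 12 (rule 154): 00101000011000
Gen 13 (rule 26): 01000100110100
Gen 14 (rule 86): 11101111010110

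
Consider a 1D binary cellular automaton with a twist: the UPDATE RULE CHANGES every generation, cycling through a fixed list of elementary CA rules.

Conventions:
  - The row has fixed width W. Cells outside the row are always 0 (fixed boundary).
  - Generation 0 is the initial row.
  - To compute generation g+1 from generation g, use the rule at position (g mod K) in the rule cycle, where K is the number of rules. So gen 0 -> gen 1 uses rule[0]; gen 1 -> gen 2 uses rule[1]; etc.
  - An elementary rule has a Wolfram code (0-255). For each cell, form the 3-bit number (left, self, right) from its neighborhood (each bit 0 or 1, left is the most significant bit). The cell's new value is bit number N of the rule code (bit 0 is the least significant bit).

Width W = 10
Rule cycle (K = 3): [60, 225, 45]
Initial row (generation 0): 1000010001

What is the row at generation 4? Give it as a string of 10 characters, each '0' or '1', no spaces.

Gen 0: 1000010001
Gen 1 (rule 60): 1100011001
Gen 2 (rule 225): 0101001000
Gen 3 (rule 45): 0111001011
Gen 4 (rule 60): 0100101110

Answer: 0100101110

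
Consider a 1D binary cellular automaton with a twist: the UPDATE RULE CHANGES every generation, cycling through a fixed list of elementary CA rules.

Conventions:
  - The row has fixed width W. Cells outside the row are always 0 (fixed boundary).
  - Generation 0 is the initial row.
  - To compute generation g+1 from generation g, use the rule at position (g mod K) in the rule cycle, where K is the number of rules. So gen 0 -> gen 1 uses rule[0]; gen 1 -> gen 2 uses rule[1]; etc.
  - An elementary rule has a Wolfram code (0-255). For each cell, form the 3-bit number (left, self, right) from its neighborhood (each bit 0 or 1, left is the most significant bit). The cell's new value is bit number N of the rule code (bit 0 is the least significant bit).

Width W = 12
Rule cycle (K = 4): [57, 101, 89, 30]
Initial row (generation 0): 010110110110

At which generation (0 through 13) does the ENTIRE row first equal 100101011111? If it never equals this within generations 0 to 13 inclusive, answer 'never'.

Gen 0: 010110110110
Gen 1 (rule 57): 001101101101
Gen 2 (rule 101): 100110110111
Gen 3 (rule 89): 010110110101
Gen 4 (rule 30): 110100100101
Gen 5 (rule 57): 101010010010
Gen 6 (rule 101): 111110010010
Gen 7 (rule 89): 100011001001
Gen 8 (rule 30): 110110111111
Gen 9 (rule 57): 101101100000
Gen 10 (rule 101): 110110101111
Gen 11 (rule 89): 110110001001
Gen 12 (rule 30): 100101011111
Gen 13 (rule 57): 010010110000

Answer: 12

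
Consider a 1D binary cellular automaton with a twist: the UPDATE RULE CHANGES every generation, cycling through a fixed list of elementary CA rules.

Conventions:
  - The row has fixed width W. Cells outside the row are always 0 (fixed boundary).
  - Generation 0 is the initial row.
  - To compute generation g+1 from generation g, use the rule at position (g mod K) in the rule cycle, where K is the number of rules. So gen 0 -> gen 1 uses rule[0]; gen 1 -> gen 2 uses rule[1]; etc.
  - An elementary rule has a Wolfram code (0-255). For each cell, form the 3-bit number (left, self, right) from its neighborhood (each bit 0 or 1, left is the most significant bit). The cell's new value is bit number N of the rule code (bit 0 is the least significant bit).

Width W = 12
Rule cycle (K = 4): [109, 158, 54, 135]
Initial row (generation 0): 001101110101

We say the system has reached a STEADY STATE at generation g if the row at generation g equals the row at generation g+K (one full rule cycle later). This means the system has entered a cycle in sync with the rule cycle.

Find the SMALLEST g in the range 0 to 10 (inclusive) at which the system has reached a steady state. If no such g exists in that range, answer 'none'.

Gen 0: 001101110101
Gen 1 (rule 109): 101111011111
Gen 2 (rule 158): 101110011110
Gen 3 (rule 54): 110001100001
Gen 4 (rule 135): 000110001111
Gen 5 (rule 109): 110110101001
Gen 6 (rule 158): 100100101111
Gen 7 (rule 54): 111111110000
Gen 8 (rule 135): 011111100111
Gen 9 (rule 109): 010000100101
Gen 10 (rule 158): 111001111101
Gen 11 (rule 54): 000110000011
Gen 12 (rule 135): 111000111100
Gen 13 (rule 109): 101010100101
Gen 14 (rule 158): 101010111101

Answer: none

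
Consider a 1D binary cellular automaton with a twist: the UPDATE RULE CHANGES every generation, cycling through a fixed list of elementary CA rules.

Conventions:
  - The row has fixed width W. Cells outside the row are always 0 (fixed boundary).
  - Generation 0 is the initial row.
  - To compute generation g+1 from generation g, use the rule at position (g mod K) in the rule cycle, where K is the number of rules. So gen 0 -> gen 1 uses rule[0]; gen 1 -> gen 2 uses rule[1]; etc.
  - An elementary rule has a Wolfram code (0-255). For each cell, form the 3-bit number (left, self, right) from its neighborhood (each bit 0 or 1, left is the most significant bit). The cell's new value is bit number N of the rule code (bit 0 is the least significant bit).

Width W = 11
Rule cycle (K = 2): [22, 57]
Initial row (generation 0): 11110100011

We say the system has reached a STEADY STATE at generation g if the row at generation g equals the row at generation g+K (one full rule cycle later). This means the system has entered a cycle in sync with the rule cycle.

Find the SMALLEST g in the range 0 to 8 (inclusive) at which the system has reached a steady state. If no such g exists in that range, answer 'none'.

Gen 0: 11110100011
Gen 1 (rule 22): 00000110100
Gen 2 (rule 57): 11110101011
Gen 3 (rule 22): 00000101000
Gen 4 (rule 57): 11110010111
Gen 5 (rule 22): 00001110000
Gen 6 (rule 57): 11101001111
Gen 7 (rule 22): 00001110000
Gen 8 (rule 57): 11101001111
Gen 9 (rule 22): 00001110000
Gen 10 (rule 57): 11101001111

Answer: 5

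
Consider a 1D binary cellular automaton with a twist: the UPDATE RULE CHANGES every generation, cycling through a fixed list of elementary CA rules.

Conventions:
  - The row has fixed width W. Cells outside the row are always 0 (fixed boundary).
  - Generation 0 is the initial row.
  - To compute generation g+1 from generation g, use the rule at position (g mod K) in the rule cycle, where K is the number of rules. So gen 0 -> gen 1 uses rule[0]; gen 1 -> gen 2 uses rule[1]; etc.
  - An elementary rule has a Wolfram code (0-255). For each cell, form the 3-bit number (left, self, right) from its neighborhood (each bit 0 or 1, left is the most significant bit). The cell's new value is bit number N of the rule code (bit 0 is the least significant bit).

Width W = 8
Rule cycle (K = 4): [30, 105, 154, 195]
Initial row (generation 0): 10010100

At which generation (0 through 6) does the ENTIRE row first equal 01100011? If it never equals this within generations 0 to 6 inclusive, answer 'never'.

Answer: never

Derivation:
Gen 0: 10010100
Gen 1 (rule 30): 11110110
Gen 2 (rule 105): 10011110
Gen 3 (rule 154): 01111101
Gen 4 (rule 195): 10111100
Gen 5 (rule 30): 10100010
Gen 6 (rule 105): 01001000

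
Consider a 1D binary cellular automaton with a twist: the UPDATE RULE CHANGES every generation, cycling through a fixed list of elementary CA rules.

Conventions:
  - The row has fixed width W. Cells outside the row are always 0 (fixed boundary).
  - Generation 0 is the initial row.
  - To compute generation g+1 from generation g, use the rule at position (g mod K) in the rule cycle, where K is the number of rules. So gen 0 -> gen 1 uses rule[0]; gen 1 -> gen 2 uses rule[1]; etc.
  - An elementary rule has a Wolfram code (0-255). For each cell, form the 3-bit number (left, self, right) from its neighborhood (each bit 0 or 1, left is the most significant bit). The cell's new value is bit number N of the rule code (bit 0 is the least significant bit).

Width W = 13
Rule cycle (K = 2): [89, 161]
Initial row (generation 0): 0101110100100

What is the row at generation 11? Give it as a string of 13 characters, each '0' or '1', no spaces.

Gen 0: 0101110100100
Gen 1 (rule 89): 0001010010011
Gen 2 (rule 161): 1100100000000
Gen 3 (rule 89): 1110011111111
Gen 4 (rule 161): 0100001111110
Gen 5 (rule 89): 0011101000011
Gen 6 (rule 161): 1001010011000
Gen 7 (rule 89): 0100001011111
Gen 8 (rule 161): 0001100101110
Gen 9 (rule 89): 1101110001011
Gen 10 (rule 161): 0010100100100
Gen 11 (rule 89): 1000010010011

Answer: 1000010010011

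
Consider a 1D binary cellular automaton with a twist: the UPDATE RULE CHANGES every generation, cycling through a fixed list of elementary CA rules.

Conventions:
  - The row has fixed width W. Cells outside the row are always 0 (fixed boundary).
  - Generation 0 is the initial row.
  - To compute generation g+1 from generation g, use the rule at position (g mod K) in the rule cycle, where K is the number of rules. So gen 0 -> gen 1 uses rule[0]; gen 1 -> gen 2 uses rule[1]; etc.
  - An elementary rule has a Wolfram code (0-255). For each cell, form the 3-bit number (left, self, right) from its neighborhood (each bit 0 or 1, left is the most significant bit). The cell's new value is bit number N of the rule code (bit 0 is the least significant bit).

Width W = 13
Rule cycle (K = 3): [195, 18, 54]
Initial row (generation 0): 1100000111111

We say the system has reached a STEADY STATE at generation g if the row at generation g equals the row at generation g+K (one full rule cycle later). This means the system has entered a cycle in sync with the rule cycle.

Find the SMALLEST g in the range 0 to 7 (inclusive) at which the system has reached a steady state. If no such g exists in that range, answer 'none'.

Answer: 2

Derivation:
Gen 0: 1100000111111
Gen 1 (rule 195): 0101111011111
Gen 2 (rule 18): 1000000000000
Gen 3 (rule 54): 1100000000000
Gen 4 (rule 195): 0101111111111
Gen 5 (rule 18): 1000000000000
Gen 6 (rule 54): 1100000000000
Gen 7 (rule 195): 0101111111111
Gen 8 (rule 18): 1000000000000
Gen 9 (rule 54): 1100000000000
Gen 10 (rule 195): 0101111111111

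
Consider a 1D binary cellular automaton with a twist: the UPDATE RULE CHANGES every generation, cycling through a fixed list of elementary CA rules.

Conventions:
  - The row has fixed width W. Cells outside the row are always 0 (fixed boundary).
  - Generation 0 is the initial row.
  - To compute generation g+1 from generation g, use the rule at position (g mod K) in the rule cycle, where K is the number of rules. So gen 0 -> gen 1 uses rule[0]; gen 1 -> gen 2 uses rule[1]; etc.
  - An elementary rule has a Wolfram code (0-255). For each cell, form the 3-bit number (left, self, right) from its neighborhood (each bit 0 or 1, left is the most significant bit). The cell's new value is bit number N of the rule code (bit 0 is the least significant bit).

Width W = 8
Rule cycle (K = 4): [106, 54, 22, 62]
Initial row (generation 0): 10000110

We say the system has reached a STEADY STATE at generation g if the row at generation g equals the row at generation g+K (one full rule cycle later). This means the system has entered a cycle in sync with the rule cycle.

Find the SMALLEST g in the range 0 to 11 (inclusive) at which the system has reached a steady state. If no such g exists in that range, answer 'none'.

Answer: 2

Derivation:
Gen 0: 10000110
Gen 1 (rule 106): 00001110
Gen 2 (rule 54): 00010001
Gen 3 (rule 22): 00111011
Gen 4 (rule 62): 01100110
Gen 5 (rule 106): 11101110
Gen 6 (rule 54): 00010001
Gen 7 (rule 22): 00111011
Gen 8 (rule 62): 01100110
Gen 9 (rule 106): 11101110
Gen 10 (rule 54): 00010001
Gen 11 (rule 22): 00111011
Gen 12 (rule 62): 01100110
Gen 13 (rule 106): 11101110
Gen 14 (rule 54): 00010001
Gen 15 (rule 22): 00111011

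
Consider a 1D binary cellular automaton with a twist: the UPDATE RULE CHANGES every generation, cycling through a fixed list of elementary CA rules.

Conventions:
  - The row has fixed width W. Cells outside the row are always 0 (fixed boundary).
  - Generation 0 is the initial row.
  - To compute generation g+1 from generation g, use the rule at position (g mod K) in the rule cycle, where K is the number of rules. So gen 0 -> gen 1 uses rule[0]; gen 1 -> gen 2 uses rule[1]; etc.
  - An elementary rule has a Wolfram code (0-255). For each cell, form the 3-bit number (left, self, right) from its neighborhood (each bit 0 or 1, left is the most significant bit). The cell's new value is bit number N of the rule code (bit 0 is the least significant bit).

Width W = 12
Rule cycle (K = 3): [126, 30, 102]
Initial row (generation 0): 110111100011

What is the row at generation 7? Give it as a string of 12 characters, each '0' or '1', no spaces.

Gen 0: 110111100011
Gen 1 (rule 126): 111100110111
Gen 2 (rule 30): 100011100100
Gen 3 (rule 102): 100100101100
Gen 4 (rule 126): 111111111110
Gen 5 (rule 30): 100000000001
Gen 6 (rule 102): 100000000011
Gen 7 (rule 126): 110000000111

Answer: 110000000111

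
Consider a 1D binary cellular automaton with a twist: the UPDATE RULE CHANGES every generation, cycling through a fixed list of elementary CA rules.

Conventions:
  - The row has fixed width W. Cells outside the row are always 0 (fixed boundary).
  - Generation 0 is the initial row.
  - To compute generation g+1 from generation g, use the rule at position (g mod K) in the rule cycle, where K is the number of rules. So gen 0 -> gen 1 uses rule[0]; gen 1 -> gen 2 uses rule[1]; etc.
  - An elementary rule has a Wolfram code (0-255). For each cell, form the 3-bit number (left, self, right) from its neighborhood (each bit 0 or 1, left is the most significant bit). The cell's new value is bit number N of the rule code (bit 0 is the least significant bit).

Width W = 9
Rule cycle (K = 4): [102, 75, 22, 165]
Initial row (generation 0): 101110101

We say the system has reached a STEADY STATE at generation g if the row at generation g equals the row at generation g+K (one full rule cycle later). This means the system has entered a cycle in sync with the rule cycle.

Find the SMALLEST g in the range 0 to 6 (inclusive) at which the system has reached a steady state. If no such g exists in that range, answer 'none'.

Gen 0: 101110101
Gen 1 (rule 102): 110011111
Gen 2 (rule 75): 110110001
Gen 3 (rule 22): 000001011
Gen 4 (rule 165): 111101100
Gen 5 (rule 102): 000110100
Gen 6 (rule 75): 111110001
Gen 7 (rule 22): 000001011
Gen 8 (rule 165): 111101100
Gen 9 (rule 102): 000110100
Gen 10 (rule 75): 111110001

Answer: 3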